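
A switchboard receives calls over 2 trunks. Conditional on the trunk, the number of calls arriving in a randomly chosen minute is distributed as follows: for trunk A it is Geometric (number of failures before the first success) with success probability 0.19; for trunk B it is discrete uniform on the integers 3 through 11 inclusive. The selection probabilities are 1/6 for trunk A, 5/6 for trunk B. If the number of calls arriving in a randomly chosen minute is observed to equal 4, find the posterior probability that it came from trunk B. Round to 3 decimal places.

Likelihoods P(X=4 | ·): A: 0.0817888; B: 0.111111.
Posterior ∝ prior × likelihood. Numerator for B: 0.833333·0.111111 = 0.0925926.
Normalizing constant: 0.166667·0.0817888 + 0.833333·0.111111 = 0.106224.
P(B | observation) = 0.0925926 / 0.106224 = 0.871673.

0.872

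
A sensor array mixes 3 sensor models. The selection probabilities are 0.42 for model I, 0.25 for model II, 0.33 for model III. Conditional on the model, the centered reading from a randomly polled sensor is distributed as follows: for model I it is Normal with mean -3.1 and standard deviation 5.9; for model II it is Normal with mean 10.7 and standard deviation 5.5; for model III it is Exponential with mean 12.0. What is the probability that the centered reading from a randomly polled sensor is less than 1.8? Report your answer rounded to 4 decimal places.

Conditional on each model, P(X < 1.8): I: 0.796874; II: 0.0528117; III: 0.139292.
By total probability, P(X < 1.8) = 0.42·0.796874 + 0.25·0.0528117 + 0.33·0.139292 = 0.393857.

0.3939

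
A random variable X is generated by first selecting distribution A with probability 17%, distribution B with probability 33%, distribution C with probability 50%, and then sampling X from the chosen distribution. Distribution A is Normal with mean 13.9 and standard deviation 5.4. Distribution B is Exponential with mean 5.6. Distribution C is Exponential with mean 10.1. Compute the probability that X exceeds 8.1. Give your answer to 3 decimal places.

Conditional on each component, P(X > 8.1): A: 0.858605; B: 0.23541; C: 0.44844.
By total probability, P(X > 8.1) = 0.17·0.858605 + 0.33·0.23541 + 0.5·0.44844 = 0.447868.

0.448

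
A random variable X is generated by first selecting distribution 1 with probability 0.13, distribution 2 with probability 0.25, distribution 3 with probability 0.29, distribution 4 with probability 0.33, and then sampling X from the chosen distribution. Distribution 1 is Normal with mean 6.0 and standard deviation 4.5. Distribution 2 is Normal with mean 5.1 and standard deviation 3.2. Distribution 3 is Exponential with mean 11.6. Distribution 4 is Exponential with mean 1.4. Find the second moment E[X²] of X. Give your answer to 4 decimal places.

For each component E[X²] = Var + (mean)², giving 1: 56.25; 2: 36.25; 3: 269.12; 4: 3.92.
Overall E[X²] = 0.13·56.25 + 0.25·36.25 + 0.29·269.12 + 0.33·3.92 = 95.7134.

95.7134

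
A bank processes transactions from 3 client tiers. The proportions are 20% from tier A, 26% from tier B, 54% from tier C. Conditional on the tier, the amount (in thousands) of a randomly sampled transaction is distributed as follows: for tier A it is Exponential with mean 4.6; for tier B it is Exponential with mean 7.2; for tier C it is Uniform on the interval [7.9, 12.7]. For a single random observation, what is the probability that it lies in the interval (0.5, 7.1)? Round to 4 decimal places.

Conditional on each tier, P(0.5 < X < 7.1): A: 0.683367; B: 0.559887; C: 0.
By total probability, P(0.5 < X < 7.1) = 0.2·0.683367 + 0.26·0.559887 + 0.54·0 = 0.282244.

0.2822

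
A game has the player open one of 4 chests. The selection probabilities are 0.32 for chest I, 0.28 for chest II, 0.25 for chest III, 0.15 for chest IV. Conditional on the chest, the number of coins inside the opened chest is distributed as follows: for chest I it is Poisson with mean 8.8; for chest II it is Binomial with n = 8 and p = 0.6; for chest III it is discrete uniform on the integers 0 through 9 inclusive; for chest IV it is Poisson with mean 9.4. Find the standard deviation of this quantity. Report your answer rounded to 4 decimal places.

Per component, I: μ=8.8, E[X²]=86.24; II: μ=4.8, E[X²]=24.96; III: μ=4.5, E[X²]=28.5; IV: μ=9.4, E[X²]=97.76.
E[X] = 0.32·8.8 + 0.28·4.8 + 0.25·4.5 + 0.15·9.4 = 6.695.
E[X²] = 0.32·86.24 + 0.28·24.96 + 0.25·28.5 + 0.15·97.76 = 56.3746.
Var(X) = E[X²] − (E[X])² = 56.3746 − 44.823 = 11.5516.
SD(X) = √11.5516 = 3.39876.

3.3988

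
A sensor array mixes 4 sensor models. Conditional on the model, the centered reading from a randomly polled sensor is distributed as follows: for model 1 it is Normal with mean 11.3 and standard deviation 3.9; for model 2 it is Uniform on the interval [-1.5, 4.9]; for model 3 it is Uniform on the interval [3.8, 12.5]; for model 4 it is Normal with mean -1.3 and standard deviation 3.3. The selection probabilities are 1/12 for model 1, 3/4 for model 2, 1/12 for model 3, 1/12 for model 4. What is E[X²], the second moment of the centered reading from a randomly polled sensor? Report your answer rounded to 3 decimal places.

For each component E[X²] = Var + (mean)², giving 1: 142.9; 2: 6.30333; 3: 72.73; 4: 12.58.
Overall E[X²] = 0.0833333·142.9 + 0.75·6.30333 + 0.0833333·72.73 + 0.0833333·12.58 = 23.745.

23.745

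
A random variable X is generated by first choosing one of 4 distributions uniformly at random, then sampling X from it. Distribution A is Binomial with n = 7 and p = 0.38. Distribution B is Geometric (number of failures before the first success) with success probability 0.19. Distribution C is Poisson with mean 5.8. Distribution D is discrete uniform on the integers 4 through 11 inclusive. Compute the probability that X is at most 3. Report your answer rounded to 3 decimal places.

0.372

Conditional on each component, P(X ≤ 3): A: 0.747895; B: 0.569533; C: 0.169963; D: 0.
By total probability, P(X ≤ 3) = 0.25·0.747895 + 0.25·0.569533 + 0.25·0.169963 + 0.25·0 = 0.371848.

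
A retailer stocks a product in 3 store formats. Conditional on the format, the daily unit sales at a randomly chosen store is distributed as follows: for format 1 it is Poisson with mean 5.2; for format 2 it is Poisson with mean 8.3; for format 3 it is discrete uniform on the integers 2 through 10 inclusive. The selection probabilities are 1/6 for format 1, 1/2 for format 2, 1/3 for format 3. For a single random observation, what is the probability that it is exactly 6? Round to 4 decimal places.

0.1187

Conditional on each format, P(X = 6): 1: 0.15148; 2: 0.112847; 3: 0.111111.
By total probability, P(X = 6) = 0.166667·0.15148 + 0.5·0.112847 + 0.333333·0.111111 = 0.118707.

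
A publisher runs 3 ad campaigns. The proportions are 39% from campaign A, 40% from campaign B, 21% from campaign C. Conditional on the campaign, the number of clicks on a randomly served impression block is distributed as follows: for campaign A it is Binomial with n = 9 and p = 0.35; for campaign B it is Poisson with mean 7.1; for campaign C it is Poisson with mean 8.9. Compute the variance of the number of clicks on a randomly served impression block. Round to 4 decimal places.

10.9215

Per component, A: μ=3.15, E[X²]=11.97; B: μ=7.1, E[X²]=57.51; C: μ=8.9, E[X²]=88.11.
E[X] = 0.39·3.15 + 0.4·7.1 + 0.21·8.9 = 5.9375.
E[X²] = 0.39·11.97 + 0.4·57.51 + 0.21·88.11 = 46.1754.
Var(X) = E[X²] − (E[X])² = 46.1754 − 35.2539 = 10.9215.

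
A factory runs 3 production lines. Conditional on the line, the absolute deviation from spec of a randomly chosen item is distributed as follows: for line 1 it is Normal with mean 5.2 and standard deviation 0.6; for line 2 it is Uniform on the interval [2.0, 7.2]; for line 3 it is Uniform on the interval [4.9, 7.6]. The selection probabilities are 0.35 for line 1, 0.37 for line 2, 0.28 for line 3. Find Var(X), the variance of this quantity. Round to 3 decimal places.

1.567

Per component, 1: μ=5.2, E[X²]=27.4; 2: μ=4.6, E[X²]=23.4133; 3: μ=6.25, E[X²]=39.67.
E[X] = 0.35·5.2 + 0.37·4.6 + 0.28·6.25 = 5.272.
E[X²] = 0.35·27.4 + 0.37·23.4133 + 0.28·39.67 = 29.3605.
Var(X) = E[X²] − (E[X])² = 29.3605 − 27.794 = 1.56655.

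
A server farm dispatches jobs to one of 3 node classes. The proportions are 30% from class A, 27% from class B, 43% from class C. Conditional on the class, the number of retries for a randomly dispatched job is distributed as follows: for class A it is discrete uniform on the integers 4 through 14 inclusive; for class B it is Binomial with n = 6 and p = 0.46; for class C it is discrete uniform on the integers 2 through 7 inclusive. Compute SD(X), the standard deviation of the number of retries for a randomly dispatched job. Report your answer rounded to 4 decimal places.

3.2824

Per component, A: μ=9, E[X²]=91; B: μ=2.76, E[X²]=9.108; C: μ=4.5, E[X²]=23.1667.
E[X] = 0.3·9 + 0.27·2.76 + 0.43·4.5 = 5.3802.
E[X²] = 0.3·91 + 0.27·9.108 + 0.43·23.1667 = 39.7208.
Var(X) = E[X²] − (E[X])² = 39.7208 − 28.9466 = 10.7743.
SD(X) = √10.7743 = 3.28242.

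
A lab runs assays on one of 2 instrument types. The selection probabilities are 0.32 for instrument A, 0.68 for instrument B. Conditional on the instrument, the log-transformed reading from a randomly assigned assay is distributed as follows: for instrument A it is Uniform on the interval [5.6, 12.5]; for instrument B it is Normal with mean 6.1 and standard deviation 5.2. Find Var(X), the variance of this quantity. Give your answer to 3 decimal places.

21.550

Per component, A: μ=9.05, E[X²]=85.87; B: μ=6.1, E[X²]=64.25.
E[X] = 0.32·9.05 + 0.68·6.1 = 7.044.
E[X²] = 0.32·85.87 + 0.68·64.25 = 71.1684.
Var(X) = E[X²] − (E[X])² = 71.1684 − 49.6179 = 21.5505.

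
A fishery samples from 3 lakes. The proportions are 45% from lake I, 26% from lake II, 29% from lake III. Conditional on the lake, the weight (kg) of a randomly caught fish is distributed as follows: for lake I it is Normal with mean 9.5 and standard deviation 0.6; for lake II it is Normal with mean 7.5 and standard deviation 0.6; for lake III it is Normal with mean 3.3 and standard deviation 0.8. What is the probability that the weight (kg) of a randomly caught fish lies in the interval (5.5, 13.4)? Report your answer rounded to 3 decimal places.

0.711

Conditional on each lake, P(5.5 < X < 13.4): I: 1; II: 0.999571; III: 0.00297976.
By total probability, P(5.5 < X < 13.4) = 0.45·1 + 0.26·0.999571 + 0.29·0.00297976 = 0.710753.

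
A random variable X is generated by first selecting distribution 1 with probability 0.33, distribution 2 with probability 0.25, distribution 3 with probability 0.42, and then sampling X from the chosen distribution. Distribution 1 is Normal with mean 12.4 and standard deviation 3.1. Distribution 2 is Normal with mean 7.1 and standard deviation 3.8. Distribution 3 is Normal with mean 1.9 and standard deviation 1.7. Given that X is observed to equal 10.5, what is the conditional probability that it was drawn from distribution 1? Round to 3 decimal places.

0.667

Likelihoods f(10.5 | ·): 1: 0.106654; 2: 0.0703539; 3: 6.50572e-07.
Posterior ∝ prior × likelihood. Numerator for 1: 0.33·0.106654 = 0.0351958.
Normalizing constant: 0.33·0.106654 + 0.25·0.0703539 + 0.42·6.50572e-07 = 0.0527846.
P(1 | observation) = 0.0351958 / 0.0527846 = 0.666782.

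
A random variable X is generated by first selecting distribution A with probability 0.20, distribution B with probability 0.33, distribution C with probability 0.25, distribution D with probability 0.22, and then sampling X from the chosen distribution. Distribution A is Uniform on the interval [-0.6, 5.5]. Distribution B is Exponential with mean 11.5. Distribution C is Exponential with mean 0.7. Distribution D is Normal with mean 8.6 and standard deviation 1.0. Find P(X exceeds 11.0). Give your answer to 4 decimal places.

Conditional on each component, P(X > 11.0): A: 0; B: 0.384227; C: 1.49752e-07; D: 0.00819754.
By total probability, P(X > 11.0) = 0.2·0 + 0.33·0.384227 + 0.25·1.49752e-07 + 0.22·0.00819754 = 0.128598.

0.1286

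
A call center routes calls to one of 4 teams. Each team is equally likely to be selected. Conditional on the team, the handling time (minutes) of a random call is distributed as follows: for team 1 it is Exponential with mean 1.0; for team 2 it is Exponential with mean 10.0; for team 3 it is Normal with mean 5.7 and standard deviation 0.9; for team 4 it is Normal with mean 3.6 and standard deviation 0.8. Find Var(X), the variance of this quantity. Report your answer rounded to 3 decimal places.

Per component, 1: μ=1, E[X²]=2; 2: μ=10, E[X²]=200; 3: μ=5.7, E[X²]=33.3; 4: μ=3.6, E[X²]=13.6.
E[X] = 0.25·1 + 0.25·10 + 0.25·5.7 + 0.25·3.6 = 5.075.
E[X²] = 0.25·2 + 0.25·200 + 0.25·33.3 + 0.25·13.6 = 62.225.
Var(X) = E[X²] − (E[X])² = 62.225 − 25.7556 = 36.4694.

36.469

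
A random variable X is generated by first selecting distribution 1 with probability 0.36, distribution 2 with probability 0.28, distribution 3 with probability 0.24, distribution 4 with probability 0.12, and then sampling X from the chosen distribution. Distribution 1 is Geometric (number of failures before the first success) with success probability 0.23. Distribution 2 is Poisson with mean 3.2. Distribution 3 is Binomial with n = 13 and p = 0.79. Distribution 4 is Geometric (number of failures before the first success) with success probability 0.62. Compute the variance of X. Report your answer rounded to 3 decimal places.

17.507

Per component, 1: μ=3.34783, E[X²]=25.7637; 2: μ=3.2, E[X²]=13.44; 3: μ=10.27, E[X²]=107.63; 4: μ=0.612903, E[X²]=1.3642.
E[X] = 0.36·3.34783 + 0.28·3.2 + 0.24·10.27 + 0.12·0.612903 = 4.63957.
E[X²] = 0.36·25.7637 + 0.28·13.44 + 0.24·107.63 + 0.12·1.3642 = 39.0329.
Var(X) = E[X²] − (E[X])² = 39.0329 − 21.5256 = 17.5074.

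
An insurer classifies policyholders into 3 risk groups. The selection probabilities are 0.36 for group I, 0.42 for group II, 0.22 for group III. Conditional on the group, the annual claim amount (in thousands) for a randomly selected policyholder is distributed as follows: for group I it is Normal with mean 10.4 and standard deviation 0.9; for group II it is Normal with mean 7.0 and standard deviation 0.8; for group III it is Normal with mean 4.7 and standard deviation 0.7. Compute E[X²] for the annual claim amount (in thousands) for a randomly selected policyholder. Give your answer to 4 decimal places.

65.0456

For each component E[X²] = Var + (mean)², giving I: 108.97; II: 49.64; III: 22.58.
Overall E[X²] = 0.36·108.97 + 0.42·49.64 + 0.22·22.58 = 65.0456.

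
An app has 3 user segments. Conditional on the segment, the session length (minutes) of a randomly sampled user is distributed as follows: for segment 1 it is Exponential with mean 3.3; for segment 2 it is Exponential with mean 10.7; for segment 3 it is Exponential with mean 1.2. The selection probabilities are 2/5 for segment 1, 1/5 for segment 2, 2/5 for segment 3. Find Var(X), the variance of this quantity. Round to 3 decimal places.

Per component, 1: μ=3.3, E[X²]=21.78; 2: μ=10.7, E[X²]=228.98; 3: μ=1.2, E[X²]=2.88.
E[X] = 0.4·3.3 + 0.2·10.7 + 0.4·1.2 = 3.94.
E[X²] = 0.4·21.78 + 0.2·228.98 + 0.4·2.88 = 55.66.
Var(X) = E[X²] − (E[X])² = 55.66 − 15.5236 = 40.1364.

40.136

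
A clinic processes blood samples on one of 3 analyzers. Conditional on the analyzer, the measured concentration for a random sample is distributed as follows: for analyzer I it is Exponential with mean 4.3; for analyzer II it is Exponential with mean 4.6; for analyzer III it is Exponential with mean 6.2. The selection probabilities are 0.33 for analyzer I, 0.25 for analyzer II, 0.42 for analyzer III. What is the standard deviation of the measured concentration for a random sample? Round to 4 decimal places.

Per component, I: μ=4.3, E[X²]=36.98; II: μ=4.6, E[X²]=42.32; III: μ=6.2, E[X²]=76.88.
E[X] = 0.33·4.3 + 0.25·4.6 + 0.42·6.2 = 5.173.
E[X²] = 0.33·36.98 + 0.25·42.32 + 0.42·76.88 = 55.073.
Var(X) = E[X²] − (E[X])² = 55.073 − 26.7599 = 28.3131.
SD(X) = √28.3131 = 5.321.

5.3210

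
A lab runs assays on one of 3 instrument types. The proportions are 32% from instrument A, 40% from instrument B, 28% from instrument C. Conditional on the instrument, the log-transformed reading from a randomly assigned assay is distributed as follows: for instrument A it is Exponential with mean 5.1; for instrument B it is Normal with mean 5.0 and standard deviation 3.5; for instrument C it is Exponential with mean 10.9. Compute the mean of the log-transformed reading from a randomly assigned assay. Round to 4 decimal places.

6.6840

Component means — A: 5.1; B: 5; C: 10.9.
E[X] = 0.32·5.1 + 0.4·5 + 0.28·10.9 = 6.684.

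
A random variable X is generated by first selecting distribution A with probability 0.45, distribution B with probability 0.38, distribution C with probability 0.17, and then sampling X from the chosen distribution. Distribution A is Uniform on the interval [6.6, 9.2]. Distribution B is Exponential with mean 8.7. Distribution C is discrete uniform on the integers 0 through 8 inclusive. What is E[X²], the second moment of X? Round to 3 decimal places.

For each component E[X²] = Var + (mean)², giving A: 62.9733; B: 151.38; C: 22.6667.
Overall E[X²] = 0.45·62.9733 + 0.38·151.38 + 0.17·22.6667 = 89.7157.

89.716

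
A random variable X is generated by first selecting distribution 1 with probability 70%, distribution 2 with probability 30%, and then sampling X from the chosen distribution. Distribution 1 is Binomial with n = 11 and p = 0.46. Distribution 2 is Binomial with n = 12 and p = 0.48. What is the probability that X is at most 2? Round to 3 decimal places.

Conditional on each component, P(X ≤ 2): 1: 0.0572449; 2: 0.0267022.
By total probability, P(X ≤ 2) = 0.7·0.0572449 + 0.3·0.0267022 = 0.0480821.

0.048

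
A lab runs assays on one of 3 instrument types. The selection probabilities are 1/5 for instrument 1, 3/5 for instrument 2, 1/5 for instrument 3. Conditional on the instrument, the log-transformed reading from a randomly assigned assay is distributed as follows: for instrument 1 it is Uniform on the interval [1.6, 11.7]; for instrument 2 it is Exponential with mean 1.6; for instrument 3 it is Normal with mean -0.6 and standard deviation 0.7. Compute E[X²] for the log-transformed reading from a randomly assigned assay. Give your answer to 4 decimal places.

13.7867

For each component E[X²] = Var + (mean)², giving 1: 52.7233; 2: 5.12; 3: 0.85.
Overall E[X²] = 0.2·52.7233 + 0.6·5.12 + 0.2·0.85 = 13.7867.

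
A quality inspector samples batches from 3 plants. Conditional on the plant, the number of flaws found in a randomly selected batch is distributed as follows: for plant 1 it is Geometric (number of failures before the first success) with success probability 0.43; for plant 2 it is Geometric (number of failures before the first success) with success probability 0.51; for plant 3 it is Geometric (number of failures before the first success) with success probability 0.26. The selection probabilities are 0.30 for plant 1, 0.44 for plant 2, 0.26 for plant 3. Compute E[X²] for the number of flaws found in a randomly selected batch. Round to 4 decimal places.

7.6394

For each component E[X²] = Var + (mean)², giving 1: 4.83991; 2: 2.807; 3: 19.0473.
Overall E[X²] = 0.3·4.83991 + 0.44·2.807 + 0.26·19.0473 = 7.63936.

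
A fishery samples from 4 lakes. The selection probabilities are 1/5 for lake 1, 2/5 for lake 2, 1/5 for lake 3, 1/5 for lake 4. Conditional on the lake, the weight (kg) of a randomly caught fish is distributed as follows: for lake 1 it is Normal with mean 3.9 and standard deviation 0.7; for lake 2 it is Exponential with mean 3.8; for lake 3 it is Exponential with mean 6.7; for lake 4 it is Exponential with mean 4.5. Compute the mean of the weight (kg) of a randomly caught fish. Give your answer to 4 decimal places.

Component means — 1: 3.9; 2: 3.8; 3: 6.7; 4: 4.5.
E[X] = 0.2·3.9 + 0.4·3.8 + 0.2·6.7 + 0.2·4.5 = 4.54.

4.5400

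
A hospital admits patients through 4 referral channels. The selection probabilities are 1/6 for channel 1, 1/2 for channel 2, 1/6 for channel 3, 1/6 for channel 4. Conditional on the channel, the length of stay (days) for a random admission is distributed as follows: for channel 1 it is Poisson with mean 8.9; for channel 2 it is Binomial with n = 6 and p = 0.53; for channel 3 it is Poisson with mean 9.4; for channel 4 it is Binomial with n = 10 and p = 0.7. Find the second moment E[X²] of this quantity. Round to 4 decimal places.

For each component E[X²] = Var + (mean)², giving 1: 88.11; 2: 11.607; 3: 97.76; 4: 51.1.
Overall E[X²] = 0.166667·88.11 + 0.5·11.607 + 0.166667·97.76 + 0.166667·51.1 = 45.2985.

45.2985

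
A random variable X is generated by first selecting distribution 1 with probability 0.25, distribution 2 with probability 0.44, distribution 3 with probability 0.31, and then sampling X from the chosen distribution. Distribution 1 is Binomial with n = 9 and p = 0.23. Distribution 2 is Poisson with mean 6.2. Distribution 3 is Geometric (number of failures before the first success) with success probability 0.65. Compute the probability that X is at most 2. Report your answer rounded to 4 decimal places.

0.4844

Conditional on each component, P(X ≤ 2): 1: 0.656577; 2: 0.0536176; 3: 0.957125.
By total probability, P(X ≤ 2) = 0.25·0.656577 + 0.44·0.0536176 + 0.31·0.957125 = 0.484445.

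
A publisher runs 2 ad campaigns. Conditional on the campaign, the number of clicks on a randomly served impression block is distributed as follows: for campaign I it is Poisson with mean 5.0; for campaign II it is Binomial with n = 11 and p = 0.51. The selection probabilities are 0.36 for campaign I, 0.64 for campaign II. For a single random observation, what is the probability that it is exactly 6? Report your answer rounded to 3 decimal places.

0.200

Conditional on each campaign, P(X = 6): I: 0.146223; II: 0.229638.
By total probability, P(X = 6) = 0.36·0.146223 + 0.64·0.229638 = 0.199608.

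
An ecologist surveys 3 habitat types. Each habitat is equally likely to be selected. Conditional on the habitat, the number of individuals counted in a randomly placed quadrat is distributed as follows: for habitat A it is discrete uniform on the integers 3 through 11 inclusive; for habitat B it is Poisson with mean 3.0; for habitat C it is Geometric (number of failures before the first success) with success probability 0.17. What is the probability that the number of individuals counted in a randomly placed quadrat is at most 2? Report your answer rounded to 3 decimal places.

0.284

Conditional on each habitat, P(X ≤ 2): A: 0; B: 0.42319; C: 0.428213.
By total probability, P(X ≤ 2) = 0.333333·0 + 0.333333·0.42319 + 0.333333·0.428213 = 0.283801.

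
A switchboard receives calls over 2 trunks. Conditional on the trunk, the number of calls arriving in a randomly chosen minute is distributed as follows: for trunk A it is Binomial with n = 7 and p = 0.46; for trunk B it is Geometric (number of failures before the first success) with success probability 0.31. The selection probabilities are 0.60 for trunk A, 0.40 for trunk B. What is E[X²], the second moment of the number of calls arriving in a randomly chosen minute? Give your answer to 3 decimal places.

For each component E[X²] = Var + (mean)², giving A: 12.1072; B: 12.1342.
Overall E[X²] = 0.6·12.1072 + 0.4·12.1342 = 12.118.

12.118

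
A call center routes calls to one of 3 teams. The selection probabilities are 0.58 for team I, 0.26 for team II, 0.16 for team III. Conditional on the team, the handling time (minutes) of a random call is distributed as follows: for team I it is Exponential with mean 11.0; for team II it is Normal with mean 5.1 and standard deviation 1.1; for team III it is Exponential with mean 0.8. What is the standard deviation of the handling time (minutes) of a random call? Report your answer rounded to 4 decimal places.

Per component, I: μ=11, E[X²]=242; II: μ=5.1, E[X²]=27.22; III: μ=0.8, E[X²]=1.28.
E[X] = 0.58·11 + 0.26·5.1 + 0.16·0.8 = 7.834.
E[X²] = 0.58·242 + 0.26·27.22 + 0.16·1.28 = 147.642.
Var(X) = E[X²] − (E[X])² = 147.642 − 61.3716 = 86.2704.
SD(X) = √86.2704 = 9.28819.

9.2882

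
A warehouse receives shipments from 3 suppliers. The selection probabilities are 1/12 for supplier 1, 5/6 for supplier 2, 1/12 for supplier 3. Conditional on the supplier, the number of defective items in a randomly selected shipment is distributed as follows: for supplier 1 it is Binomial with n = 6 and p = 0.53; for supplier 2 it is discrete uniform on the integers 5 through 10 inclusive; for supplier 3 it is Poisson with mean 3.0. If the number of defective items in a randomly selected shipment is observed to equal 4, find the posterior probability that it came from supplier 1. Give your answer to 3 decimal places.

0.609

Likelihoods P(X=4 | ·): 1: 0.261451; 2: 0; 3: 0.168031.
Posterior ∝ prior × likelihood. Numerator for 1: 0.0833333·0.261451 = 0.0217876.
Normalizing constant: 0.0833333·0.261451 + 0.833333·0 + 0.0833333·0.168031 = 0.0357902.
P(1 | observation) = 0.0217876 / 0.0357902 = 0.608758.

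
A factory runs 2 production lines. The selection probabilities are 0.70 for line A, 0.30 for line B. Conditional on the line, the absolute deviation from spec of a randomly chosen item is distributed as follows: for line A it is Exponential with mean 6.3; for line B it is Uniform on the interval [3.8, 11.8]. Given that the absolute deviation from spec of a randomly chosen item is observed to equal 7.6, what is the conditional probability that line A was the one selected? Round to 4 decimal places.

0.4700

Likelihoods f(7.6 | ·): A: 0.047506; B: 0.125.
Posterior ∝ prior × likelihood. Numerator for A: 0.7·0.047506 = 0.0332542.
Normalizing constant: 0.7·0.047506 + 0.3·0.125 = 0.0707542.
P(A | observation) = 0.0332542 / 0.0707542 = 0.469996.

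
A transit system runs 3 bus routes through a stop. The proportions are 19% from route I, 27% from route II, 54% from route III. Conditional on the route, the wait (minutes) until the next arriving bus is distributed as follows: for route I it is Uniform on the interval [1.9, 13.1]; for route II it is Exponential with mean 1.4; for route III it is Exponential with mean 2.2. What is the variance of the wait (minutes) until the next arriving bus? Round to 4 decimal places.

Per component, I: μ=7.5, E[X²]=66.7033; II: μ=1.4, E[X²]=3.92; III: μ=2.2, E[X²]=9.68.
E[X] = 0.19·7.5 + 0.27·1.4 + 0.54·2.2 = 2.991.
E[X²] = 0.19·66.7033 + 0.27·3.92 + 0.54·9.68 = 18.9592.
Var(X) = E[X²] − (E[X])² = 18.9592 − 8.94608 = 10.0132.

10.0132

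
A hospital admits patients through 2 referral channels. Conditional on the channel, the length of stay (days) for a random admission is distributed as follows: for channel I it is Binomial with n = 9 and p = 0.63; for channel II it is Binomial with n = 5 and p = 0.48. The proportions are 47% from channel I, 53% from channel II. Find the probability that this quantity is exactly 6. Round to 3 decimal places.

0.125

Conditional on each channel, P(X = 6): I: 0.266028; II: 0.
By total probability, P(X = 6) = 0.47·0.266028 + 0.53·0 = 0.125033.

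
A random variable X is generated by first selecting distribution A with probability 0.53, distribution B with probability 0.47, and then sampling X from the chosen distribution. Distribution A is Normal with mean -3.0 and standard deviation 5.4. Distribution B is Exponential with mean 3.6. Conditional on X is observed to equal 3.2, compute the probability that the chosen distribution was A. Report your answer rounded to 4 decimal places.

Likelihoods f(3.2 | ·): A: 0.0382176; B: 0.114198.
Posterior ∝ prior × likelihood. Numerator for A: 0.53·0.0382176 = 0.0202553.
Normalizing constant: 0.53·0.0382176 + 0.47·0.114198 = 0.0739283.
P(A | observation) = 0.0202553 / 0.0739283 = 0.273986.

0.2740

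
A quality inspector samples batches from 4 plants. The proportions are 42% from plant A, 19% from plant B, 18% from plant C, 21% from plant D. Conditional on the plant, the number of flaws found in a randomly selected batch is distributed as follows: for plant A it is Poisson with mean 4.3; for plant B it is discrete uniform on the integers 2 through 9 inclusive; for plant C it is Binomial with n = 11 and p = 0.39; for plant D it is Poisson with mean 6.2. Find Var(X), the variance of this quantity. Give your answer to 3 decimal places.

Per component, A: μ=4.3, E[X²]=22.79; B: μ=5.5, E[X²]=35.5; C: μ=4.29, E[X²]=21.021; D: μ=6.2, E[X²]=44.64.
E[X] = 0.42·4.3 + 0.19·5.5 + 0.18·4.29 + 0.21·6.2 = 4.9252.
E[X²] = 0.42·22.79 + 0.19·35.5 + 0.18·21.021 + 0.21·44.64 = 29.475.
Var(X) = E[X²] − (E[X])² = 29.475 − 24.2576 = 5.21738.

5.217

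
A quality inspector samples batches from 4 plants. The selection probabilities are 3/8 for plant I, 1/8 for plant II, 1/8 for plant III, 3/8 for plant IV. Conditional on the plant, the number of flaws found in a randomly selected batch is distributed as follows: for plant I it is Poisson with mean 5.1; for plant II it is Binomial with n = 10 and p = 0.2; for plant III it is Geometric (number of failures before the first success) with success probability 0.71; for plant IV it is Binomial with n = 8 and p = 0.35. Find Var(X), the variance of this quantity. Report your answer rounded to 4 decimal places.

Per component, I: μ=5.1, E[X²]=31.11; II: μ=2, E[X²]=5.6; III: μ=0.408451, E[X²]=0.742115; IV: μ=2.8, E[X²]=9.66.
E[X] = 0.375·5.1 + 0.125·2 + 0.125·0.408451 + 0.375·2.8 = 3.26356.
E[X²] = 0.375·31.11 + 0.125·5.6 + 0.125·0.742115 + 0.375·9.66 = 16.0815.
Var(X) = E[X²] − (E[X])² = 16.0815 − 10.6508 = 5.43071.

5.4307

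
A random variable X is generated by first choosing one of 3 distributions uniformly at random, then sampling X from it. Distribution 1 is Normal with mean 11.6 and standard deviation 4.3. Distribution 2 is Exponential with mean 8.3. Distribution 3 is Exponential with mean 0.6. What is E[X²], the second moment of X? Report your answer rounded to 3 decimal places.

97.183

For each component E[X²] = Var + (mean)², giving 1: 153.05; 2: 137.78; 3: 0.72.
Overall E[X²] = 0.333333·153.05 + 0.333333·137.78 + 0.333333·0.72 = 97.1833.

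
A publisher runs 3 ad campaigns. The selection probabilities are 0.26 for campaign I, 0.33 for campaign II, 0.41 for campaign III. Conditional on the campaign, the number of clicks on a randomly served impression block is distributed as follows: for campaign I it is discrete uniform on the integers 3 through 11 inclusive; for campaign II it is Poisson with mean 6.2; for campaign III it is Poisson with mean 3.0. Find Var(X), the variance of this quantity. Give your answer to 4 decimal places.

8.1553

Per component, I: μ=7, E[X²]=55.6667; II: μ=6.2, E[X²]=44.64; III: μ=3, E[X²]=12.
E[X] = 0.26·7 + 0.33·6.2 + 0.41·3 = 5.096.
E[X²] = 0.26·55.6667 + 0.33·44.64 + 0.41·12 = 34.1245.
Var(X) = E[X²] − (E[X])² = 34.1245 − 25.9692 = 8.15532.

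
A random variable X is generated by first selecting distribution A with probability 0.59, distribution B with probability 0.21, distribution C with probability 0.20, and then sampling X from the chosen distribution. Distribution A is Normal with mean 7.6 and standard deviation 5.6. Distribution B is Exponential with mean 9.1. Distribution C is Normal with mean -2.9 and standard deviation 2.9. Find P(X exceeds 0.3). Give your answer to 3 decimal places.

Conditional on each component, P(X > 0.3): A: 0.90381; B: 0.96757; C: 0.134916.
By total probability, P(X > 0.3) = 0.59·0.90381 + 0.21·0.96757 + 0.2·0.134916 = 0.763421.

0.763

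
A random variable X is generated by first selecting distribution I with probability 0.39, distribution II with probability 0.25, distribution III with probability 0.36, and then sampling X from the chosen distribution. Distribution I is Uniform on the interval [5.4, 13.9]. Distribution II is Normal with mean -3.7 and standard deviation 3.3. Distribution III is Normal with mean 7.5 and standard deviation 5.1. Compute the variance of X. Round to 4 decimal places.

43.7495

Per component, I: μ=9.65, E[X²]=99.1433; II: μ=-3.7, E[X²]=24.58; III: μ=7.5, E[X²]=82.26.
E[X] = 0.39·9.65 + 0.25·-3.7 + 0.36·7.5 = 5.5385.
E[X²] = 0.39·99.1433 + 0.25·24.58 + 0.36·82.26 = 74.4245.
Var(X) = E[X²] − (E[X])² = 74.4245 − 30.675 = 43.7495.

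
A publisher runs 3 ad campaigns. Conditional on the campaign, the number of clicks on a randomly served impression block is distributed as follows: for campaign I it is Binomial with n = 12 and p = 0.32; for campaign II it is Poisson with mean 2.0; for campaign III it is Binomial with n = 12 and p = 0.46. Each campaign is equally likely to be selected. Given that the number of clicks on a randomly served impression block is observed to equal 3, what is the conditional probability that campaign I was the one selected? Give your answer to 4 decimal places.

0.4591

Likelihoods P(X=3 | ·): I: 0.224106; II: 0.180447; III: 0.0836065.
Posterior ∝ prior × likelihood. Numerator for I: 0.333333·0.224106 = 0.0747019.
Normalizing constant: 0.333333·0.224106 + 0.333333·0.180447 + 0.333333·0.0836065 = 0.16272.
P(I | observation) = 0.0747019 / 0.16272 = 0.459083.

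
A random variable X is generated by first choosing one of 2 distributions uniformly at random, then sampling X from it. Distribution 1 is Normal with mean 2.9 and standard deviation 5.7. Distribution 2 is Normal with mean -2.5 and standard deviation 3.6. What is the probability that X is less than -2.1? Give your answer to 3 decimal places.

0.367

Conditional on each component, P(X < -2.1): 1: 0.190191; 2: 0.544236.
By total probability, P(X < -2.1) = 0.5·0.190191 + 0.5·0.544236 = 0.367213.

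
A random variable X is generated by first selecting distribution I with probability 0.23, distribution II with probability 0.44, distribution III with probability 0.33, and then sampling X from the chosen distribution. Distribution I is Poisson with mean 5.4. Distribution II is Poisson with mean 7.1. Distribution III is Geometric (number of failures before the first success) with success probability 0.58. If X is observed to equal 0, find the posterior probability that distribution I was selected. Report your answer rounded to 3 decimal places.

Likelihoods P(X=0 | ·): I: 0.00451658; II: 0.000825105; III: 0.58.
Posterior ∝ prior × likelihood. Numerator for I: 0.23·0.00451658 = 0.00103881.
Normalizing constant: 0.23·0.00451658 + 0.44·0.000825105 + 0.33·0.58 = 0.192802.
P(I | observation) = 0.00103881 / 0.192802 = 0.00538799.

0.005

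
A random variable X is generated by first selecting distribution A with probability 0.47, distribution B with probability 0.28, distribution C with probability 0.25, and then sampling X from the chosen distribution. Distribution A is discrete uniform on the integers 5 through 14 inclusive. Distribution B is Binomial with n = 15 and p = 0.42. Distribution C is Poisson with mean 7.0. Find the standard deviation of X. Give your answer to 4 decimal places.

2.9609

Per component, A: μ=9.5, E[X²]=98.5; B: μ=6.3, E[X²]=43.344; C: μ=7, E[X²]=56.
E[X] = 0.47·9.5 + 0.28·6.3 + 0.25·7 = 7.979.
E[X²] = 0.47·98.5 + 0.28·43.344 + 0.25·56 = 72.4313.
Var(X) = E[X²] − (E[X])² = 72.4313 − 63.6644 = 8.76688.
SD(X) = √8.76688 = 2.96089.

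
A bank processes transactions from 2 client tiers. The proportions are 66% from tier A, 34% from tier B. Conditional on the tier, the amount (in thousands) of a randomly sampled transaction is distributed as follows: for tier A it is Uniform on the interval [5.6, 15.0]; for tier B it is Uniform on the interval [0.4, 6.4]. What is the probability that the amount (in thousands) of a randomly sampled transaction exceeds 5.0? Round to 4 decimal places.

0.7393

Conditional on each tier, P(X > 5.0): A: 1; B: 0.233333.
By total probability, P(X > 5.0) = 0.66·1 + 0.34·0.233333 = 0.739333.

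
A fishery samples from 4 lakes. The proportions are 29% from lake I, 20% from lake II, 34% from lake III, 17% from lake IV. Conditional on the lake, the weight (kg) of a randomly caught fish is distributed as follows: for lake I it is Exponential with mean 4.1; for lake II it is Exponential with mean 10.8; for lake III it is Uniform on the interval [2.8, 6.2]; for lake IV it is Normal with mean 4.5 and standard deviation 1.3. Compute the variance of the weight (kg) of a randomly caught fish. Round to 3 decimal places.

35.493

Per component, I: μ=4.1, E[X²]=33.62; II: μ=10.8, E[X²]=233.28; III: μ=4.5, E[X²]=21.2133; IV: μ=4.5, E[X²]=21.94.
E[X] = 0.29·4.1 + 0.2·10.8 + 0.34·4.5 + 0.17·4.5 = 5.644.
E[X²] = 0.29·33.62 + 0.2·233.28 + 0.34·21.2133 + 0.17·21.94 = 67.3481.
Var(X) = E[X²] − (E[X])² = 67.3481 − 31.8547 = 35.4934.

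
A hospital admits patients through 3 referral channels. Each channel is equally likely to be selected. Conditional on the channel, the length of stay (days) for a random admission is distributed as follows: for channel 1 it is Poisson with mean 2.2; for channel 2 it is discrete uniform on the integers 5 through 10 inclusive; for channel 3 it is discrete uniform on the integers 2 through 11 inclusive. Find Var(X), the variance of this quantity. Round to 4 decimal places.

9.7422

Per component, 1: μ=2.2, E[X²]=7.04; 2: μ=7.5, E[X²]=59.1667; 3: μ=6.5, E[X²]=50.5.
E[X] = 0.333333·2.2 + 0.333333·7.5 + 0.333333·6.5 = 5.4.
E[X²] = 0.333333·7.04 + 0.333333·59.1667 + 0.333333·50.5 = 38.9022.
Var(X) = E[X²] − (E[X])² = 38.9022 − 29.16 = 9.74222.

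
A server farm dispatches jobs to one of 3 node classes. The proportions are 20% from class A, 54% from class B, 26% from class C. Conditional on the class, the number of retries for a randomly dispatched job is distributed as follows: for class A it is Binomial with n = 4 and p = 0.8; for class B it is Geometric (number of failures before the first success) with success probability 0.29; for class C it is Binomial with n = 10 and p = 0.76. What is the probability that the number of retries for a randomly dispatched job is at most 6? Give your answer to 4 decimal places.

0.7432

Conditional on each class, P(X ≤ 6): A: 1; B: 0.909049; C: 0.201249.
By total probability, P(X ≤ 6) = 0.2·1 + 0.54·0.909049 + 0.26·0.201249 = 0.743211.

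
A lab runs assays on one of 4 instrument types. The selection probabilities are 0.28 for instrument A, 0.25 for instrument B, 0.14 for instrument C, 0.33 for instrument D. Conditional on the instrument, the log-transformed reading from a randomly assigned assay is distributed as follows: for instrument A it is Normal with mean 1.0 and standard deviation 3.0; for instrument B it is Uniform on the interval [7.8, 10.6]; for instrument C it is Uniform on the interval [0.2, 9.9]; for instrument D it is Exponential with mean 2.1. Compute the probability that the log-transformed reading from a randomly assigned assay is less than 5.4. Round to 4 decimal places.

0.6399

Conditional on each instrument, P(X < 5.4): A: 0.928767; B: 0; C: 0.536082; D: 0.923574.
By total probability, P(X < 5.4) = 0.28·0.928767 + 0.25·0 + 0.14·0.536082 + 0.33·0.923574 = 0.639886.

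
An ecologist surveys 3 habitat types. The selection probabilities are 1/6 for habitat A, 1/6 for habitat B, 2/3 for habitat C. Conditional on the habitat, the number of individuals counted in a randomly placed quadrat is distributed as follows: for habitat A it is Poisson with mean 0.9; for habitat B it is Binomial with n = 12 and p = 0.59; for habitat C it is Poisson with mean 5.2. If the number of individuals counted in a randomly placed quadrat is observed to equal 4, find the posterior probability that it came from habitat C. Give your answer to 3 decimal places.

0.919

Likelihoods P(X=4 | ·): A: 0.0111146; B: 0.0478943; C: 0.168063.
Posterior ∝ prior × likelihood. Numerator for C: 0.666667·0.168063 = 0.112042.
Normalizing constant: 0.166667·0.0111146 + 0.166667·0.0478943 + 0.666667·0.168063 = 0.121876.
P(C | observation) = 0.112042 / 0.121876 = 0.919305.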